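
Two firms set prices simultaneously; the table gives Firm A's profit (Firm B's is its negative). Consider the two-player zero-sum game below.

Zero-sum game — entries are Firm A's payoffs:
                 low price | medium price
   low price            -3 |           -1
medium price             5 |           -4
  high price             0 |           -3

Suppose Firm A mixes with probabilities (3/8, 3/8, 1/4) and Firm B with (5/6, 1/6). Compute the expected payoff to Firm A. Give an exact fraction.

Against (5/6, 1/6), each row's expected payoff is low price: -8/3; medium price: 7/2; high price: -1/2.
Taking the (3/8, 3/8, 1/4)-weighted average: (3/8)·(-8/3) + (3/8)·(7/2) + (1/4)·(-1/2) = 3/16.

3/16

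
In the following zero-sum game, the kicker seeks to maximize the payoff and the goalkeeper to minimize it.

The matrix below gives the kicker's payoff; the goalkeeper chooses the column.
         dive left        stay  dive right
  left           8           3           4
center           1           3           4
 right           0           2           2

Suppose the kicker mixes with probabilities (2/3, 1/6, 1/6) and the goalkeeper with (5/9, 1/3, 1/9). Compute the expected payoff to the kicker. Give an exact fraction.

Against (5/9, 1/3, 1/9), each row's expected payoff is left: 53/9; center: 2; right: 8/9.
Taking the (2/3, 1/6, 1/6)-weighted average: (2/3)·(53/9) + (1/6)·(2) + (1/6)·(8/9) = 119/27.

119/27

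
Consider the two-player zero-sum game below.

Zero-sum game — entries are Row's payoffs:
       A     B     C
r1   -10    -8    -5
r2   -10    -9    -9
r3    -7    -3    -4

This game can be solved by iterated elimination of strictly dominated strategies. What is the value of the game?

-7

Column C is strictly dominated by A for Column (-10<-5, -10<-9, -7<-4); eliminate C.
Row r2 is strictly dominated by row r3 (-7>-10, -3>-9); eliminate r2.
Column B is strictly dominated by A for Column (-10<-8, -7<-3); eliminate B.
Row r1 is strictly dominated by row r3 (-7>-10); eliminate r1.
Only (r3, A) remains, with payoff -7.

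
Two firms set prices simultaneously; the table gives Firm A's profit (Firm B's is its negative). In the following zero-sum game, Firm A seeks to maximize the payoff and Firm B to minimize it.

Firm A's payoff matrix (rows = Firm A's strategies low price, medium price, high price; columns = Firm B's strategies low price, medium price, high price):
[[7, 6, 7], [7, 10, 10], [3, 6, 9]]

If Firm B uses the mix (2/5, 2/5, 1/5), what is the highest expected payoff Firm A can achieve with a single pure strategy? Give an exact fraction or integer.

low price: (7)·(2/5) + (6)·(2/5) + (7)·(1/5) = 33/5.
medium price: (7)·(2/5) + (10)·(2/5) + (10)·(1/5) = 44/5.
high price: (3)·(2/5) + (6)·(2/5) + (9)·(1/5) = 27/5.
The best pure response is medium price with expected payoff 44/5.

44/5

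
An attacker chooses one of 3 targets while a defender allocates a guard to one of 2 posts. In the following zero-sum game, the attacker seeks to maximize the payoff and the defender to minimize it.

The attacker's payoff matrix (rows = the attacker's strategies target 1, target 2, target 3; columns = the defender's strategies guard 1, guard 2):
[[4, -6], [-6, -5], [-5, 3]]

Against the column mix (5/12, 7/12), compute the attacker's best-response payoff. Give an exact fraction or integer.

-1/3

target 1: (4)·(5/12) + (-6)·(7/12) = -11/6.
target 2: (-6)·(5/12) + (-5)·(7/12) = -65/12.
target 3: (-5)·(5/12) + (3)·(7/12) = -1/3.
The best pure response is target 3 with expected payoff -1/3.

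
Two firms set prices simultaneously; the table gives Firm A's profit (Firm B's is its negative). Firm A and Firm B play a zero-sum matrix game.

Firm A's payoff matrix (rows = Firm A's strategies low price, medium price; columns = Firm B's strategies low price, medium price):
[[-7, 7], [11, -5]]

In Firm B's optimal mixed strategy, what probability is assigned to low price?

2/5

Row minima are -7 and -5, so Firm A's maximin is -5; column maxima are 11 and 7, so Firm B's minimax is 7. These differ, so the equilibrium is in mixed strategies.
Let Firm B play low price with probability q. Firm A is indifferent when −7q + 7(1−q) = 11q − 5(1−q), giving q = 2/5.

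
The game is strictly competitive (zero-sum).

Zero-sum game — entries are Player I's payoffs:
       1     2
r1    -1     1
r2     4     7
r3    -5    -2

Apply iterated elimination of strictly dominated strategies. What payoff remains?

Row r3 is strictly dominated by row r1 (-1>-5, 1>-2); eliminate r3.
Column 2 is strictly dominated by 1 for Player II (-1<1, 4<7); eliminate 2.
Row r1 is strictly dominated by row r2 (4>-1); eliminate r1.
Only (r2, 1) remains, with payoff 4.

4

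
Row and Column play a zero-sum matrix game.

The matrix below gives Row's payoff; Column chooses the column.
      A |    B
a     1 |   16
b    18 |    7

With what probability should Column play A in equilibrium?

Row minima are 1 and 7, so Row's maximin is 7; column maxima are 18 and 16, so Column's minimax is 16. These differ, so the equilibrium is in mixed strategies.
Let Column play A with probability q. Row is indifferent when q + 16(1−q) = 18q + 7(1−q), giving q = 9/26.

9/26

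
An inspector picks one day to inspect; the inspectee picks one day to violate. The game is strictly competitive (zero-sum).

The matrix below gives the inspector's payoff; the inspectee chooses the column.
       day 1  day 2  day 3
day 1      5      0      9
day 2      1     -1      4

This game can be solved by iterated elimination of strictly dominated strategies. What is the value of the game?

0

Row day 2 is strictly dominated by row day 1 (5>1, 0>-1, 9>4); eliminate day 2.
Column day 1 is strictly dominated by day 2 for the inspectee (0<5); eliminate day 1.
Column day 3 is strictly dominated by day 2 for the inspectee (0<9); eliminate day 3.
Only (day 1, day 2) remains, with payoff 0.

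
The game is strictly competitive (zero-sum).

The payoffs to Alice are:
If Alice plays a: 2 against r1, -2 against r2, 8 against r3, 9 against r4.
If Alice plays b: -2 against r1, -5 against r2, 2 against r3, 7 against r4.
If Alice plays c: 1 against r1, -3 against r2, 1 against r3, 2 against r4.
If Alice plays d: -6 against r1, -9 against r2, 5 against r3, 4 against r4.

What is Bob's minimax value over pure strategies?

The worst case (largest entry) in each column is r1: 2, r2: -2, r3: 8, r4: 9.
The best (smallest) of these is -2.

-2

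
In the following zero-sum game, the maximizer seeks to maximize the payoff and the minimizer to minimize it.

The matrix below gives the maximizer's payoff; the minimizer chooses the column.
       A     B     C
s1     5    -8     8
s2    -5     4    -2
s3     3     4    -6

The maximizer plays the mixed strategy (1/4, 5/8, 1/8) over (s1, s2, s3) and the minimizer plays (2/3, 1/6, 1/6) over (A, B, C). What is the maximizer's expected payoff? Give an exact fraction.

Against (2/3, 1/6, 1/6), each row's expected payoff is s1: 10/3; s2: -3; s3: 5/3.
Taking the (1/4, 5/8, 1/8)-weighted average: (1/4)·(10/3) + (5/8)·(-3) + (1/8)·(5/3) = -5/6.

-5/6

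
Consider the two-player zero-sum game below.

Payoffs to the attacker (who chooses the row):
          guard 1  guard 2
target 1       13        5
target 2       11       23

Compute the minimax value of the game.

Row minima are 5 and 11, so the attacker's maximin is 11; column maxima are 13 and 23, so the defender's minimax is 13. These differ, so the equilibrium is in mixed strategies.
Let the attacker play target 1 with probability p. The defender is indifferent when 13p + 11(1−p) = 5p + 23(1−p), giving p = 3/5.
Let the defender play guard 1 with probability q. The attacker is indifferent when 13q + 5(1−q) = 11q + 23(1−q), giving q = 9/10.
The value is 13·(9/10) + (5)·(1/10) = 61/5.

61/5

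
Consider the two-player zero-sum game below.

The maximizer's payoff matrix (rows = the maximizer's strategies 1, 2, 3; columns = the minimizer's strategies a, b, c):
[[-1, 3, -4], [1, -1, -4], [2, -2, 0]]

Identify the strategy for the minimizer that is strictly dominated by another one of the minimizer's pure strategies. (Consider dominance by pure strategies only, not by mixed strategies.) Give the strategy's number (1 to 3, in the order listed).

1

The minimizer prefers columns that give the maximizer less. Compare a with c: -4 < -1, -4 < 1, 0 < 2.
So c strictly dominates a for the minimizer; a is strictly dominated.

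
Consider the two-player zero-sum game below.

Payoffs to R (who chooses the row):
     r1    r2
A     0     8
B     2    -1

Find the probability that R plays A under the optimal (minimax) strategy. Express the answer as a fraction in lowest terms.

Row minima are 0 and -1, so R's maximin is 0; column maxima are 2 and 8, so C's minimax is 2. These differ, so the equilibrium is in mixed strategies.
Let R play A with probability p. C is indifferent when 2(1−p) = 8p − (1−p), giving p = 3/11.

3/11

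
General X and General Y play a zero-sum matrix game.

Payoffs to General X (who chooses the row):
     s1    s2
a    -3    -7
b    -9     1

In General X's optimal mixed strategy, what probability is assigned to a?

5/7

Row minima are -7 and -9, so General X's maximin is -7; column maxima are -3 and 1, so General Y's minimax is -3. These differ, so the equilibrium is in mixed strategies.
Let General X play a with probability p. General Y is indifferent when −3p − 9(1−p) = −7p + (1−p), giving p = 5/7.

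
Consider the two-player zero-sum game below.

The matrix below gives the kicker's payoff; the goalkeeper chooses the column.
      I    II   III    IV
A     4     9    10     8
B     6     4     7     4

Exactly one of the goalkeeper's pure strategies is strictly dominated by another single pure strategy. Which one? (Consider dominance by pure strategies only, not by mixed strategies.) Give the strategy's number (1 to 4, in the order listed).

3

The goalkeeper prefers columns that give the kicker less. Compare III with I: 4 < 10, 6 < 7.
So I strictly dominates III for the goalkeeper; III is strictly dominated.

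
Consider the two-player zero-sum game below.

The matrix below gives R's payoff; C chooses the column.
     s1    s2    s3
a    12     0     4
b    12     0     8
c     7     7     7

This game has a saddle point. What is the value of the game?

Row minima: 0, 0, 7 → R's maximin is 7.
Column maxima: 12, 7, 8 → C's minimax is 7.
They coincide at (c, s2), so the value is 7.

7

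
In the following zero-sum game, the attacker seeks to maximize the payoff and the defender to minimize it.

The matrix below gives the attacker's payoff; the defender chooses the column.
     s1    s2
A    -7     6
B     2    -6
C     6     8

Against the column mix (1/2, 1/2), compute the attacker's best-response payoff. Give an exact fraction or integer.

A: (-7)·(1/2) + (6)·(1/2) = -1/2.
B: (2)·(1/2) + (-6)·(1/2) = -2.
C: (6)·(1/2) + (8)·(1/2) = 7.
The best pure response is C with expected payoff 7.

7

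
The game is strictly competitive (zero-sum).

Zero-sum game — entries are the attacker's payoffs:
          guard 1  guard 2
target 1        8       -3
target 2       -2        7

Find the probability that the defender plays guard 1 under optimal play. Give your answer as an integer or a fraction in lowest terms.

1/2

Row minima are -3 and -2, so the attacker's maximin is -2; column maxima are 8 and 7, so the defender's minimax is 7. These differ, so the equilibrium is in mixed strategies.
Let the defender play guard 1 with probability q. The attacker is indifferent when 8q − 3(1−q) = −2q + 7(1−q), giving q = 1/2.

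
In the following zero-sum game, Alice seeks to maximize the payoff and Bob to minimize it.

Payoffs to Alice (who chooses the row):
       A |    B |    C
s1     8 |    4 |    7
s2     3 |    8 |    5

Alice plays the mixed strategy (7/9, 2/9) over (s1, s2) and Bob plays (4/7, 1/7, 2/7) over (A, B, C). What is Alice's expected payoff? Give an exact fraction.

Against (4/7, 1/7, 2/7), each row's expected payoff is s1: 50/7; s2: 30/7.
Taking the (7/9, 2/9)-weighted average: (7/9)·(50/7) + (2/9)·(30/7) = 410/63.

410/63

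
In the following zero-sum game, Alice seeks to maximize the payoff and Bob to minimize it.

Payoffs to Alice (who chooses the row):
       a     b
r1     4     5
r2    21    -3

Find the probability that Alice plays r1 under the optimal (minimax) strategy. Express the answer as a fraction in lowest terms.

24/25

Row minima are 4 and -3, so Alice's maximin is 4; column maxima are 21 and 5, so Bob's minimax is 5. These differ, so the equilibrium is in mixed strategies.
Let Alice play r1 with probability p. Bob is indifferent when 4p + 21(1−p) = 5p − 3(1−p), giving p = 24/25.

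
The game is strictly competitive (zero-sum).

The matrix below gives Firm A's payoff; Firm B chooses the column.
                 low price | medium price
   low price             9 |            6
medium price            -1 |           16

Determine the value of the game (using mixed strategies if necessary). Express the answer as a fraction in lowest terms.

Row minima are 6 and -1, so Firm A's maximin is 6; column maxima are 9 and 16, so Firm B's minimax is 9. These differ, so the equilibrium is in mixed strategies.
Let Firm A play low price with probability p. Firm B is indifferent when 9p − (1−p) = 6p + 16(1−p), giving p = 17/20.
Let Firm B play low price with probability q. Firm A is indifferent when 9q + 6(1−q) = −q + 16(1−q), giving q = 1/2.
The value is 9·(1/2) + (6)·(1/2) = 15/2.

15/2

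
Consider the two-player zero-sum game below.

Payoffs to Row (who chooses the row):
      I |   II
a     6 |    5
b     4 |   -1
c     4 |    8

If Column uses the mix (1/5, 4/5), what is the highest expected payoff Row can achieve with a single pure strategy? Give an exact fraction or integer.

36/5

a: (6)·(1/5) + (5)·(4/5) = 26/5.
b: (4)·(1/5) + (-1)·(4/5) = 0.
c: (4)·(1/5) + (8)·(4/5) = 36/5.
The best pure response is c with expected payoff 36/5.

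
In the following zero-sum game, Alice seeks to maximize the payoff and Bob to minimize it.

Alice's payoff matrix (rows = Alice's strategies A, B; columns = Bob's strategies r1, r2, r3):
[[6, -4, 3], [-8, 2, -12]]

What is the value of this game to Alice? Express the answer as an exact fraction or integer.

-2

Column r1 is strictly dominated by r3 for Bob (it gives Alice more in every row).
The remaining 2×2 game on (A, B) × (r2, r3) has no saddle point. Let Alice play A with probability p; indifference gives −4p + 2(1−p) = 3p − 12(1−p), so p = 2/3.
Similarly Bob's optimal q on r2 is 5/7, and the value is -4·(5/7) + (3)·(2/7) = -2.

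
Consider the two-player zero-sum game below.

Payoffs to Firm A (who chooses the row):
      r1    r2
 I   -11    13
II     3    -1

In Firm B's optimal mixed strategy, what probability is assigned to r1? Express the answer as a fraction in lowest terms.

Row minima are -11 and -1, so Firm A's maximin is -1; column maxima are 3 and 13, so Firm B's minimax is 3. These differ, so the equilibrium is in mixed strategies.
Let Firm B play r1 with probability q. Firm A is indifferent when −11q + 13(1−q) = 3q − (1−q), giving q = 1/2.

1/2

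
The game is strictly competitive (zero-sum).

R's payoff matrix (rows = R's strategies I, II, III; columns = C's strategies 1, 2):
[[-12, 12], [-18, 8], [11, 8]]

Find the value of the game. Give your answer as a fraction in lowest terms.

Row II is strictly dominated by row I, so R never plays it.
The remaining 2×2 game on (I, III) × (1, 2) has no saddle point. Let R play I with probability p; indifference gives −12p + 11(1−p) = 12p + 8(1−p), so p = 1/9.
Similarly C's optimal q on 1 is 4/27, and the value is -12·(4/27) + (12)·(23/27) = 76/9.

76/9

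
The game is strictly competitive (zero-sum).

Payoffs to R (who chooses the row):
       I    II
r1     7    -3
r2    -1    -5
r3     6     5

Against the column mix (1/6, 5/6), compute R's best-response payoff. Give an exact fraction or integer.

31/6

r1: (7)·(1/6) + (-3)·(5/6) = -4/3.
r2: (-1)·(1/6) + (-5)·(5/6) = -13/3.
r3: (6)·(1/6) + (5)·(5/6) = 31/6.
The best pure response is r3 with expected payoff 31/6.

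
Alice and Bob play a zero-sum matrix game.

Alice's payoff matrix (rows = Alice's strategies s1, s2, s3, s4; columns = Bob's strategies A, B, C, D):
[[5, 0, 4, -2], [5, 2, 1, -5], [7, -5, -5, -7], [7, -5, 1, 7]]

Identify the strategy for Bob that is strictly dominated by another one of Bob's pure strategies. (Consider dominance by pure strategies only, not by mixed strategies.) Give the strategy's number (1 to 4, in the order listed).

1

Bob prefers columns that give Alice less. Compare A with B: 0 < 5, 2 < 5, -5 < 7, -5 < 7.
So B strictly dominates A for Bob; A is strictly dominated.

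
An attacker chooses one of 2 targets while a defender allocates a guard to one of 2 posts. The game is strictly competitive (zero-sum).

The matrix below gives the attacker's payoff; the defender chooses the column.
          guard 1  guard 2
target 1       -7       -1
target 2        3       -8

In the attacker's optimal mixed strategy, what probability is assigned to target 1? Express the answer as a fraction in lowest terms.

11/17

Row minima are -7 and -8, so the attacker's maximin is -7; column maxima are 3 and -1, so the defender's minimax is -1. These differ, so the equilibrium is in mixed strategies.
Let the attacker play target 1 with probability p. The defender is indifferent when −7p + 3(1−p) = −p − 8(1−p), giving p = 11/17.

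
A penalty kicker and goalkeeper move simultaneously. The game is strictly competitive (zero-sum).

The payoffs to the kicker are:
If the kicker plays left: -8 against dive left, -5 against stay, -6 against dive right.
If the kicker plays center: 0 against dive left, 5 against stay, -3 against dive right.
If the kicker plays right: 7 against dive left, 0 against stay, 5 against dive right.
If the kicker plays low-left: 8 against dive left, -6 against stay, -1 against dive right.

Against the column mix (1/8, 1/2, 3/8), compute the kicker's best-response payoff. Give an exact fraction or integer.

left: (-8)·(1/8) + (-5)·(1/2) + (-6)·(3/8) = -23/4.
center: (0)·(1/8) + (5)·(1/2) + (-3)·(3/8) = 11/8.
right: (7)·(1/8) + (0)·(1/2) + (5)·(3/8) = 11/4.
low-left: (8)·(1/8) + (-6)·(1/2) + (-1)·(3/8) = -19/8.
The best pure response is right with expected payoff 11/4.

11/4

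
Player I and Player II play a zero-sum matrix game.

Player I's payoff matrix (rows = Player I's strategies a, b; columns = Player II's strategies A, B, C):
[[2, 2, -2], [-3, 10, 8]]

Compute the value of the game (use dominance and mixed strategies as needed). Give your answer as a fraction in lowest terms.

2/3

Column B is strictly dominated by C for Player II (it gives Player I more in every row).
The remaining 2×2 game on (a, b) × (A, C) has no saddle point. Let Player I play a with probability p; indifference gives 2p − 3(1−p) = −2p + 8(1−p), so p = 11/15.
Similarly Player II's optimal q on A is 2/3, and the value is 2·(2/3) + (-2)·(1/3) = 2/3.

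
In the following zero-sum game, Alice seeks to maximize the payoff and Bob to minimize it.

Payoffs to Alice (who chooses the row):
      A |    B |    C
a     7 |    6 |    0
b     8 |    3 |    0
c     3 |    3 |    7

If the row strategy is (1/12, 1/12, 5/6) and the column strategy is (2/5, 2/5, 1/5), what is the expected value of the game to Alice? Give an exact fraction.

Against (2/5, 2/5, 1/5), each row's expected payoff is a: 26/5; b: 22/5; c: 19/5.
Taking the (1/12, 1/12, 5/6)-weighted average: (1/12)·(26/5) + (1/12)·(22/5) + (5/6)·(19/5) = 119/30.

119/30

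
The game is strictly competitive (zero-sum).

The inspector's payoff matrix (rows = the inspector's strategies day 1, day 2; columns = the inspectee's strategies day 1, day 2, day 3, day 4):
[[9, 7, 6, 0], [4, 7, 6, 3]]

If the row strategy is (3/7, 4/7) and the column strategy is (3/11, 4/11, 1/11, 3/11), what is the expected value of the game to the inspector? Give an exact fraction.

Against (3/11, 4/11, 1/11, 3/11), each row's expected payoff is day 1: 61/11; day 2: 5.
Taking the (3/7, 4/7)-weighted average: (3/7)·(61/11) + (4/7)·(5) = 403/77.

403/77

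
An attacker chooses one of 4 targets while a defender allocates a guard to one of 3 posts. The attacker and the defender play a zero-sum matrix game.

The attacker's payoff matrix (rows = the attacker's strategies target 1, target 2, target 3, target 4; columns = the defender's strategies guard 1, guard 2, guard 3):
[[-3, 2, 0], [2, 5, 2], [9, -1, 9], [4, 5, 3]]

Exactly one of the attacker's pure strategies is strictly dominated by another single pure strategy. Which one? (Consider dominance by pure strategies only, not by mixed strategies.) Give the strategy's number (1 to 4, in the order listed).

Compare target 1 with target 2: 2 > -3, 5 > 2, 2 > 0.
So target 2 strictly dominates target 1 for the attacker; target 1 is strictly dominated.

1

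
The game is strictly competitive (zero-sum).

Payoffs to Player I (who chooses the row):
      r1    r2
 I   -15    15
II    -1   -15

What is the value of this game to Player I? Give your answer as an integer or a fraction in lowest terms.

Row minima are -15 and -15, so Player I's maximin is -15; column maxima are -1 and 15, so Player II's minimax is -1. These differ, so the equilibrium is in mixed strategies.
Let Player I play I with probability p. Player II is indifferent when −15p − (1−p) = 15p − 15(1−p), giving p = 7/22.
Let Player II play r1 with probability q. Player I is indifferent when −15q + 15(1−q) = −q − 15(1−q), giving q = 15/22.
The value is -15·(15/22) + (15)·(7/22) = -60/11.

-60/11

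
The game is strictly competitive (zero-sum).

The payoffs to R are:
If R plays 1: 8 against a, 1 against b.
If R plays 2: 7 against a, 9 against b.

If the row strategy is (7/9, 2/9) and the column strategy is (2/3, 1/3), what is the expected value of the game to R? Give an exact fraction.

55/9

Against (2/3, 1/3), each row's expected payoff is 1: 17/3; 2: 23/3.
Taking the (7/9, 2/9)-weighted average: (7/9)·(17/3) + (2/9)·(23/3) = 55/9.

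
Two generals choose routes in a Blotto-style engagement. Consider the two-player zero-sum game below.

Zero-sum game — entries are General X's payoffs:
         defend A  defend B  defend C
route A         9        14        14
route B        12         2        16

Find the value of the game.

10

Column defend C is strictly dominated by defend A for General Y (it gives General X more in every row).
The remaining 2×2 game on (route A, route B) × (defend A, defend B) has no saddle point. Let General X play route A with probability p; indifference gives 9p + 12(1−p) = 14p + 2(1−p), so p = 2/3.
Similarly General Y's optimal q on defend A is 4/5, and the value is 9·(4/5) + (14)·(1/5) = 10.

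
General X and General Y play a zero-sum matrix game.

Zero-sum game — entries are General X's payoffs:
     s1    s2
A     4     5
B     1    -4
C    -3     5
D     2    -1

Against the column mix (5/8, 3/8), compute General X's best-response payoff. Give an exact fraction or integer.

35/8

A: (4)·(5/8) + (5)·(3/8) = 35/8.
B: (1)·(5/8) + (-4)·(3/8) = -7/8.
C: (-3)·(5/8) + (5)·(3/8) = 0.
D: (2)·(5/8) + (-1)·(3/8) = 7/8.
The best pure response is A with expected payoff 35/8.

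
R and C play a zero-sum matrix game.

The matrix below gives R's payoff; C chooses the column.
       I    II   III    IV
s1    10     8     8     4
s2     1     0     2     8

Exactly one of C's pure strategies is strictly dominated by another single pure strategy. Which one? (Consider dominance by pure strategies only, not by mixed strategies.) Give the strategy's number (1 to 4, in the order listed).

C prefers columns that give R less. Compare I with II: 8 < 10, 0 < 1.
So II strictly dominates I for C; I is strictly dominated.

1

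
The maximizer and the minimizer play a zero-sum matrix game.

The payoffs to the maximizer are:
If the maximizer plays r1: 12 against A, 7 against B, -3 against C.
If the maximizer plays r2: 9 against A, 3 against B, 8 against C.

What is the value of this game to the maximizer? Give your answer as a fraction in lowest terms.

Column A is strictly dominated by B for the minimizer (it gives the maximizer more in every row).
The remaining 2×2 game on (r1, r2) × (B, C) has no saddle point. Let the maximizer play r1 with probability p; indifference gives 7p + 3(1−p) = −3p + 8(1−p), so p = 1/3.
Similarly the minimizer's optimal q on B is 11/15, and the value is 7·(11/15) + (-3)·(4/15) = 13/3.

13/3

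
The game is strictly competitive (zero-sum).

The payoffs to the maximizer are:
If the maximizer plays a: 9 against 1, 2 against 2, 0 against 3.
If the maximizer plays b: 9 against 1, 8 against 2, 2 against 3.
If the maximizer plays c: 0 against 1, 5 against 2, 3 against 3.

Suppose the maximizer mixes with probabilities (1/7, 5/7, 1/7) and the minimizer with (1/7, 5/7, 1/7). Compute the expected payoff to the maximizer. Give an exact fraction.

302/49

Against (1/7, 5/7, 1/7), each row's expected payoff is a: 19/7; b: 51/7; c: 4.
Taking the (1/7, 5/7, 1/7)-weighted average: (1/7)·(19/7) + (5/7)·(51/7) + (1/7)·(4) = 302/49.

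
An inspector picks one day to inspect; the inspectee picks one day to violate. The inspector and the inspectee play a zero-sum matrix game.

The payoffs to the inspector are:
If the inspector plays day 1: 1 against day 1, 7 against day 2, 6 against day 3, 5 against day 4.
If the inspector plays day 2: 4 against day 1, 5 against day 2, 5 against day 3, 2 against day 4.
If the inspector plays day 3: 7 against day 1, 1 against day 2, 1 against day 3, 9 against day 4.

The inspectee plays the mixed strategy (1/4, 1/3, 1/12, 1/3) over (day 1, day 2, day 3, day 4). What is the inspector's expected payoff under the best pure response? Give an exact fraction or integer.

day 1: (1)·(1/4) + (7)·(1/3) + (6)·(1/12) + (5)·(1/3) = 19/4.
day 2: (4)·(1/4) + (5)·(1/3) + (5)·(1/12) + (2)·(1/3) = 15/4.
day 3: (7)·(1/4) + (1)·(1/3) + (1)·(1/12) + (9)·(1/3) = 31/6.
The best pure response is day 3 with expected payoff 31/6.

31/6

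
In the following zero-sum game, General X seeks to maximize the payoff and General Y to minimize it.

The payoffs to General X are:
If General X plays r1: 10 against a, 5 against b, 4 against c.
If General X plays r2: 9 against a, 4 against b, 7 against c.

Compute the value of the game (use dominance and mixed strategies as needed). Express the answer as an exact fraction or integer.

Column a is strictly dominated by c for General Y (it gives General X more in every row).
The remaining 2×2 game on (r1, r2) × (b, c) has no saddle point. Let General X play r1 with probability p; indifference gives 5p + 4(1−p) = 4p + 7(1−p), so p = 3/4.
Similarly General Y's optimal q on b is 3/4, and the value is 5·(3/4) + (4)·(1/4) = 19/4.

19/4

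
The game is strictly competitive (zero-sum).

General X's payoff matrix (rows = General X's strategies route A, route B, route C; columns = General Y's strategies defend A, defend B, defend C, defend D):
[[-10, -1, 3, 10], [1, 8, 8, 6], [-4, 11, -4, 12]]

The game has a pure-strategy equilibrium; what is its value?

Row minima: -10, 1, -4 → General X's maximin is 1.
Column maxima: 1, 11, 8, 12 → General Y's minimax is 1.
They coincide at (route B, defend A), so the value is 1.

1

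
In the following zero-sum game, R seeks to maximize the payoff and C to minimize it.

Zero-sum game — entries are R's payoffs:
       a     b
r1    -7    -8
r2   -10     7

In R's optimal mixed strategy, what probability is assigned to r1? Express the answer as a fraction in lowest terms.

Row minima are -8 and -10, so R's maximin is -8; column maxima are -7 and 7, so C's minimax is -7. These differ, so the equilibrium is in mixed strategies.
Let R play r1 with probability p. C is indifferent when −7p − 10(1−p) = −8p + 7(1−p), giving p = 17/18.

17/18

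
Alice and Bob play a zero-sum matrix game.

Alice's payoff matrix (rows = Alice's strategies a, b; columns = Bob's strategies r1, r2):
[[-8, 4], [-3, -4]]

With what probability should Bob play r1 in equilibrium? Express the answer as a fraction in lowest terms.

8/13

Row minima are -8 and -4, so Alice's maximin is -4; column maxima are -3 and 4, so Bob's minimax is -3. These differ, so the equilibrium is in mixed strategies.
Let Bob play r1 with probability q. Alice is indifferent when −8q + 4(1−q) = −3q − 4(1−q), giving q = 8/13.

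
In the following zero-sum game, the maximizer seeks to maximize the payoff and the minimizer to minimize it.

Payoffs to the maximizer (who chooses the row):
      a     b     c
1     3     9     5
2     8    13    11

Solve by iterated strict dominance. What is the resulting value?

8

Column c is strictly dominated by a for the minimizer (3<5, 8<11); eliminate c.
Row 1 is strictly dominated by row 2 (8>3, 13>9); eliminate 1.
Column b is strictly dominated by a for the minimizer (8<13); eliminate b.
Only (2, a) remains, with payoff 8.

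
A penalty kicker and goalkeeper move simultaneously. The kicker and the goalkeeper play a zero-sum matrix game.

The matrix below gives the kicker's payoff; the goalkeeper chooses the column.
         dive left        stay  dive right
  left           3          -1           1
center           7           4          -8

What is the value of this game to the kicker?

Column dive left is strictly dominated by stay for the goalkeeper (it gives the kicker more in every row).
The remaining 2×2 game on (left, center) × (stay, dive right) has no saddle point. Let the kicker play left with probability p; indifference gives −p + 4(1−p) = p − 8(1−p), so p = 6/7.
Similarly the goalkeeper's optimal q on stay is 9/14, and the value is -1·(9/14) + (1)·(5/14) = -2/7.

-2/7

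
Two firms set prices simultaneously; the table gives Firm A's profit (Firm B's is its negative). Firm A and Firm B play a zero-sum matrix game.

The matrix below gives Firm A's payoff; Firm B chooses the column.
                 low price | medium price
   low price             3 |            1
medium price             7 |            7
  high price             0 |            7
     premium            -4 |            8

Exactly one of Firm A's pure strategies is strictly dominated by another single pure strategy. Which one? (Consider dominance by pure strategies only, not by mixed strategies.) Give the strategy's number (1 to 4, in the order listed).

Compare low price with medium price: 7 > 3, 7 > 1.
So medium price strictly dominates low price for Firm A; low price is strictly dominated.

1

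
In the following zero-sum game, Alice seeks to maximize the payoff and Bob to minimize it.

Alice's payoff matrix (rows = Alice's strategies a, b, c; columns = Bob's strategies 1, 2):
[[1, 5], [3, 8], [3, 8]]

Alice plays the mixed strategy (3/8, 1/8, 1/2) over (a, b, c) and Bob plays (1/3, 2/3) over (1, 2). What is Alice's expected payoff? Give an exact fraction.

Against (1/3, 2/3), each row's expected payoff is a: 11/3; b: 19/3; c: 19/3.
Taking the (3/8, 1/8, 1/2)-weighted average: (3/8)·(11/3) + (1/8)·(19/3) + (1/2)·(19/3) = 16/3.

16/3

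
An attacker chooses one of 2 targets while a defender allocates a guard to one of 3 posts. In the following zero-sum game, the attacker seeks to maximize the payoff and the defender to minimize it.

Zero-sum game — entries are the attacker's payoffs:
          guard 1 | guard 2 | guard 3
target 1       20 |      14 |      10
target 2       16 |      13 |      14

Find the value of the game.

66/5

Column guard 1 is strictly dominated by guard 2 for the defender (it gives the attacker more in every row).
The remaining 2×2 game on (target 1, target 2) × (guard 2, guard 3) has no saddle point. Let the attacker play target 1 with probability p; indifference gives 14p + 13(1−p) = 10p + 14(1−p), so p = 1/5.
Similarly the defender's optimal q on guard 2 is 4/5, and the value is 14·(4/5) + (10)·(1/5) = 66/5.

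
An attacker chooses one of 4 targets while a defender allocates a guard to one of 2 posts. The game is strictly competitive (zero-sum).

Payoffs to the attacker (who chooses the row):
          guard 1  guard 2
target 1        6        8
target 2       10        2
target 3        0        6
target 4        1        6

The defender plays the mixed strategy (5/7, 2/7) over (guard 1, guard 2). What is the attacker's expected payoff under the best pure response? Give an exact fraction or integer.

target 1: (6)·(5/7) + (8)·(2/7) = 46/7.
target 2: (10)·(5/7) + (2)·(2/7) = 54/7.
target 3: (0)·(5/7) + (6)·(2/7) = 12/7.
target 4: (1)·(5/7) + (6)·(2/7) = 17/7.
The best pure response is target 2 with expected payoff 54/7.

54/7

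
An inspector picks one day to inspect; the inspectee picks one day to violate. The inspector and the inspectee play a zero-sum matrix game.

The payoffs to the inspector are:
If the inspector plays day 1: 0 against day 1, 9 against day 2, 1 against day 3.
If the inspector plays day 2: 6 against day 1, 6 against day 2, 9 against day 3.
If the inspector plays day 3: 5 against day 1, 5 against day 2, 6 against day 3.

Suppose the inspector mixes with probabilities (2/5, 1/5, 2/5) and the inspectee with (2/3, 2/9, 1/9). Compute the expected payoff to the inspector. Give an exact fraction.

187/45

Against (2/3, 2/9, 1/9), each row's expected payoff is day 1: 19/9; day 2: 19/3; day 3: 46/9.
Taking the (2/5, 1/5, 2/5)-weighted average: (2/5)·(19/9) + (1/5)·(19/3) + (2/5)·(46/9) = 187/45.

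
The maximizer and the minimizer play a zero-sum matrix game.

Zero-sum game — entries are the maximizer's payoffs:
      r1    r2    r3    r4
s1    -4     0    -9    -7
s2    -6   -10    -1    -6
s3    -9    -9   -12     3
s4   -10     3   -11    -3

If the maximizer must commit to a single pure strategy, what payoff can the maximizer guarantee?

-9

The worst-case payoff for each row is s1: -9, s2: -10, s3: -12, s4: -11.
The best of these is -9.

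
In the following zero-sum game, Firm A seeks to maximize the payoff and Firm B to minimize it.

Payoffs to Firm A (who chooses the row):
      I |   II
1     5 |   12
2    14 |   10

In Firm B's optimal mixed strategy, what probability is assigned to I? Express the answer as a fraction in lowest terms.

2/11

Row minima are 5 and 10, so Firm A's maximin is 10; column maxima are 14 and 12, so Firm B's minimax is 12. These differ, so the equilibrium is in mixed strategies.
Let Firm B play I with probability q. Firm A is indifferent when 5q + 12(1−q) = 14q + 10(1−q), giving q = 2/11.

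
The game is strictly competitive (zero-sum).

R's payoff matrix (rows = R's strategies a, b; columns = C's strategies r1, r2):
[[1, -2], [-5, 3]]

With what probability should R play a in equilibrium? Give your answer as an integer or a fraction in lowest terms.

8/11

Row minima are -2 and -5, so R's maximin is -2; column maxima are 1 and 3, so C's minimax is 1. These differ, so the equilibrium is in mixed strategies.
Let R play a with probability p. C is indifferent when p − 5(1−p) = −2p + 3(1−p), giving p = 8/11.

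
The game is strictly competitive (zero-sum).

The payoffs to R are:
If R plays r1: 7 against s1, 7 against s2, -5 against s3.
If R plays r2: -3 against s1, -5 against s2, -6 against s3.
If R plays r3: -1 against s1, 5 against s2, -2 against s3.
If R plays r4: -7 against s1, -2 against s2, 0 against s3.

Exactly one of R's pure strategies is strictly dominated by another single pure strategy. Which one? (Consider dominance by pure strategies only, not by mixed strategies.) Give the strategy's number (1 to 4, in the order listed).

Compare r2 with r1: 7 > -3, 7 > -5, -5 > -6.
So r1 strictly dominates r2 for R; r2 is strictly dominated.

2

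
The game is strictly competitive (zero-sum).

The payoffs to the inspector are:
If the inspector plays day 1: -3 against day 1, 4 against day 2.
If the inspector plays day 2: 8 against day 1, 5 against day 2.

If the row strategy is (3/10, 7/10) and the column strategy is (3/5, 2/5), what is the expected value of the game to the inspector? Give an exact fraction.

Against (3/5, 2/5), each row's expected payoff is day 1: -1/5; day 2: 34/5.
Taking the (3/10, 7/10)-weighted average: (3/10)·(-1/5) + (7/10)·(34/5) = 47/10.

47/10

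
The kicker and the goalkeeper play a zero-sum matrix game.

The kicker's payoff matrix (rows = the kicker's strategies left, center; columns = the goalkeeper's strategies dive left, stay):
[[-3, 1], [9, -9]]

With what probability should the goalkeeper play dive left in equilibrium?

Row minima are -3 and -9, so the kicker's maximin is -3; column maxima are 9 and 1, so the goalkeeper's minimax is 1. These differ, so the equilibrium is in mixed strategies.
Let the goalkeeper play dive left with probability q. The kicker is indifferent when −3q + (1−q) = 9q − 9(1−q), giving q = 5/11.

5/11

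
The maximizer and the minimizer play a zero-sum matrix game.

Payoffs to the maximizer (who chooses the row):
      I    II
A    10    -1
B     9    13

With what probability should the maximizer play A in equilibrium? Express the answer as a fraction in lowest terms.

Row minima are -1 and 9, so the maximizer's maximin is 9; column maxima are 10 and 13, so the minimizer's minimax is 10. These differ, so the equilibrium is in mixed strategies.
Let the maximizer play A with probability p. The minimizer is indifferent when 10p + 9(1−p) = −p + 13(1−p), giving p = 4/15.

4/15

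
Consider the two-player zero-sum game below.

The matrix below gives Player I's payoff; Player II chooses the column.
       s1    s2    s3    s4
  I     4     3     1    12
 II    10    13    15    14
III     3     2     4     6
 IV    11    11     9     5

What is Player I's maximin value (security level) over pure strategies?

10

The worst-case payoff for each row is I: 1, II: 10, III: 2, IV: 5.
The best of these is 10.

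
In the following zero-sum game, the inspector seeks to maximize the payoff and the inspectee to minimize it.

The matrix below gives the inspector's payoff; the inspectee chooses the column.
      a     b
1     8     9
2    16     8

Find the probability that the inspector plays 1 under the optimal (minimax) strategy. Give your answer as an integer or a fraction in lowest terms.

8/9

Row minima are 8 and 8, so the inspector's maximin is 8; column maxima are 16 and 9, so the inspectee's minimax is 9. These differ, so the equilibrium is in mixed strategies.
Let the inspector play 1 with probability p. The inspectee is indifferent when 8p + 16(1−p) = 9p + 8(1−p), giving p = 8/9.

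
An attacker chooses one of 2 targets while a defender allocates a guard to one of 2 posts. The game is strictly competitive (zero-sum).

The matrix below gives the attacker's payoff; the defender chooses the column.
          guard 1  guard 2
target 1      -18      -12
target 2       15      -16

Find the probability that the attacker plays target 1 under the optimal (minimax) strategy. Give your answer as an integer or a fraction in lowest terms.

Row minima are -18 and -16, so the attacker's maximin is -16; column maxima are 15 and -12, so the defender's minimax is -12. These differ, so the equilibrium is in mixed strategies.
Let the attacker play target 1 with probability p. The defender is indifferent when −18p + 15(1−p) = −12p − 16(1−p), giving p = 31/37.

31/37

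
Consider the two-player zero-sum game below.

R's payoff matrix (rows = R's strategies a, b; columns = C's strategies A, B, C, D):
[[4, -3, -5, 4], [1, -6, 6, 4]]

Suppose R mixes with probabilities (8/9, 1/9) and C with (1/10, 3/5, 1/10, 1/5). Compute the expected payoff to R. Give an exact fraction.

-109/90

Against (1/10, 3/5, 1/10, 1/5), each row's expected payoff is a: -11/10; b: -21/10.
Taking the (8/9, 1/9)-weighted average: (8/9)·(-11/10) + (1/9)·(-21/10) = -109/90.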